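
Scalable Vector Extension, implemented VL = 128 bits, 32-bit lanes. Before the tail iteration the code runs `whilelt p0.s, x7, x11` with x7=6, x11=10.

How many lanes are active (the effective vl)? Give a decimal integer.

vl = 4

128-bit reg / 32-bit elem → 4 lanes
active while 6+j < 10, i.e. j ∈ [0,4) capped at 4 ⇒ 4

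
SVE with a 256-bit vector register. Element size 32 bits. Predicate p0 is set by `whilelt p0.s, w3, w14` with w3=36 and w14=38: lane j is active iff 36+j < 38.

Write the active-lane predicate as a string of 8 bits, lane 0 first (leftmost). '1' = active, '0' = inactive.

predicate = 11000000

lane count: 256 div 32 = 8
active while 36+j < 38, i.e. j ∈ [0,2) capped at 8 ⇒ 2
bits (lane 0 leftmost): 11000000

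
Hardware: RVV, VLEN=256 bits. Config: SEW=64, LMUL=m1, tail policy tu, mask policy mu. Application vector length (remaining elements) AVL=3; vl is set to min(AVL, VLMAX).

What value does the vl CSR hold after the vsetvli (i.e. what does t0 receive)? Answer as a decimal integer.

vl = 3

lanes per group: 256·1/64 = 4
vl = min(AVL, VLMAX) = min(3, 4) = 3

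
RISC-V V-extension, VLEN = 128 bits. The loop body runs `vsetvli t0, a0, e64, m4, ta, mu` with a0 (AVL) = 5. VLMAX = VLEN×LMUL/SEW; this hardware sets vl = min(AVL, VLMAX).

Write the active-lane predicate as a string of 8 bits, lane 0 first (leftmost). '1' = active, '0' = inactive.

lanes per group: 128·4/64 = 8
vl = min(AVL, VLMAX) = min(5, 8) = 5
bits (lane 0 leftmost): 11111000

predicate = 11111000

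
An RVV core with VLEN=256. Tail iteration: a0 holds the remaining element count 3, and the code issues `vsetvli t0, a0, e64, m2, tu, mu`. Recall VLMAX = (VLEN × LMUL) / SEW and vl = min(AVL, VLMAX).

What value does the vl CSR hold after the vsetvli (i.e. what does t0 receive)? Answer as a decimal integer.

VLMAX = (256 × 2) / 64 = 8 lanes
AVL=3 ≤ VLMAX=8, so vl = 3

vl = 3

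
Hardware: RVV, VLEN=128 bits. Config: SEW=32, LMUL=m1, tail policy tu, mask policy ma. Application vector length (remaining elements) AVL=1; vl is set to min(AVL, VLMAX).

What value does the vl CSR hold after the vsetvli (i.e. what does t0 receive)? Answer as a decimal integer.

vl = 1

VLMAX = (128 × 1) / 32 = 4 lanes
AVL=1 ≤ VLMAX=4, so vl = 1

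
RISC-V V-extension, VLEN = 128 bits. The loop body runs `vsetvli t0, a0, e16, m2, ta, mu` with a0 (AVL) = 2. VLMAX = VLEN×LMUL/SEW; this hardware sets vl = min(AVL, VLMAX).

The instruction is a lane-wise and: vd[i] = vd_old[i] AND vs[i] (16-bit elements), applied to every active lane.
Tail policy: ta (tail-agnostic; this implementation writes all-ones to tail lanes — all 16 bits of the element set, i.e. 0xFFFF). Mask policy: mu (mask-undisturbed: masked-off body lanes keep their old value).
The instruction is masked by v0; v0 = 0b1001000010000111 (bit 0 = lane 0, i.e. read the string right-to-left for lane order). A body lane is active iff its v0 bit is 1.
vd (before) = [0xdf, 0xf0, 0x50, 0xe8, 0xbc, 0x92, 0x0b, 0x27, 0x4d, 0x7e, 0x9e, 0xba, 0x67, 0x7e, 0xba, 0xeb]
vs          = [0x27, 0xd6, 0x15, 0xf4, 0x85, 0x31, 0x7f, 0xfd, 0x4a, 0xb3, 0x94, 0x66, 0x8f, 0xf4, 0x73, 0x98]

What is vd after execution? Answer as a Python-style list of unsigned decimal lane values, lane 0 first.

vd = [7, 208, 65535, 65535, 65535, 65535, 65535, 65535, 65535, 65535, 65535, 65535, 65535, 65535, 65535, 65535]

VLMAX = VLEN×LMUL/SEW = 128×2/16 = 16
AVL=2 ≤ VLMAX=16, so vl = 2
[0] and(0xdf,0x27) = 0x07
[1] and(0xf0,0xd6) = 0xd0
[2] tail/ones = 0xffff
[3] tail/ones = 0xffff
[4] tail/ones = 0xffff
[5] tail/ones = 0xffff
[6] tail/ones = 0xffff
[7] tail/ones = 0xffff
[8] tail/ones = 0xffff
[9] tail/ones = 0xffff
[10] tail/ones = 0xffff
[11] tail/ones = 0xffff
[12] tail/ones = 0xffff
[13] tail/ones = 0xffff
[14] tail/ones = 0xffff
[15] tail/ones = 0xffff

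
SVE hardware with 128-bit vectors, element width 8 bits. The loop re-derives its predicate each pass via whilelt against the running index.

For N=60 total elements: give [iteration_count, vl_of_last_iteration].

128-bit reg / 8-bit elem → 16 lanes
iterations = ceil(60/16) = 4; final-pass vl = 12

[iterations, last_vl] = [4, 12]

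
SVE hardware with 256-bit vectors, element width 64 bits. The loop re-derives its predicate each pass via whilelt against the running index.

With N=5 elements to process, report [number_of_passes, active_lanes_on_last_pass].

[iterations, last_vl] = [2, 1]

256-bit reg / 64-bit elem → 4 lanes
iterations = ceil(5/4) = 2; final-pass vl = 1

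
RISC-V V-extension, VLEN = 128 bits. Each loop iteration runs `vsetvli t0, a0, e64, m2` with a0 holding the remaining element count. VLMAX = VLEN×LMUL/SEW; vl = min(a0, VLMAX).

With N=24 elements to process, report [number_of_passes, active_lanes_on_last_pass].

[iterations, last_vl] = [6, 4]

lanes per group: 128·2/64 = 4
24 elements at 4/iter → 6 passes, remainder 4 on the last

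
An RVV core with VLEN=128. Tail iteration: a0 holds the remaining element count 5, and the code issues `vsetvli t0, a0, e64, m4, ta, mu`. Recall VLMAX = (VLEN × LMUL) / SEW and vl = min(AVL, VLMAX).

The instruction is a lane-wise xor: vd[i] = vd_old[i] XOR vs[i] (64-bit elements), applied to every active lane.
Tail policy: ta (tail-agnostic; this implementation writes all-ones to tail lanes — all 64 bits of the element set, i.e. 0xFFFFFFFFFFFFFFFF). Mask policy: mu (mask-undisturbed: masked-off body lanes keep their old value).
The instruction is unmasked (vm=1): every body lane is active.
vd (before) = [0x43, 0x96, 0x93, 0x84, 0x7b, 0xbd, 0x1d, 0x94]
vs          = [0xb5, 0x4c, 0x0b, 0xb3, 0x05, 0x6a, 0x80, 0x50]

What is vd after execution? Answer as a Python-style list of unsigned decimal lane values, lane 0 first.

vd = [246, 218, 152, 55, 126, 18446744073709551615, 18446744073709551615, 18446744073709551615]

VLMAX = (128 × 4) / 64 = 8 lanes
vl = min(AVL, VLMAX) = min(5, 8) = 5
vd[0] xor(0x43,0xb5) -> 0xf6
vd[1] xor(0x96,0x4c) -> 0xda
vd[2] xor(0x93,0x0b) -> 0x98
vd[3] xor(0x84,0xb3) -> 0x37
vd[4] xor(0x7b,0x05) -> 0x7e
vd[5] tail/ones -> 0xffffffffffffffff
vd[6] tail/ones -> 0xffffffffffffffff
vd[7] tail/ones -> 0xffffffffffffffff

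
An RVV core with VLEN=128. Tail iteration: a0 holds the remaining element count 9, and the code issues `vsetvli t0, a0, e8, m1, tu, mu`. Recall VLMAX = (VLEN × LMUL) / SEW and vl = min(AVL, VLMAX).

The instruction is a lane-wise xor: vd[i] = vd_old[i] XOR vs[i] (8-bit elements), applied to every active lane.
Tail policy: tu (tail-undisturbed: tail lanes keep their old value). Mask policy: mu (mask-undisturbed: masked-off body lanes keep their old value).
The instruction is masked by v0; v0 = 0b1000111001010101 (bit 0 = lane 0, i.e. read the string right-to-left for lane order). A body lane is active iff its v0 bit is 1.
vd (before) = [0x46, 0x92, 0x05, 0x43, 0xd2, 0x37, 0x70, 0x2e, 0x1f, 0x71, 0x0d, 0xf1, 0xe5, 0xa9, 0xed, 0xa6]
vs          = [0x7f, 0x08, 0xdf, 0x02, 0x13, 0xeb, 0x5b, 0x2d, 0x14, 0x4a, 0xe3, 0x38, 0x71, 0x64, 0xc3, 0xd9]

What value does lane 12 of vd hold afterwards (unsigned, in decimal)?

VLMAX = VLEN×LMUL/SEW = 128×1/8 = 16
vl = min(AVL, VLMAX) = min(9, 16) = 9
  i=0: xor(0x46,0x7f) → 57
  i=1: mask-off/keep → 146
  i=2: xor(0x05,0xdf) → 218
  i=3: mask-off/keep → 67
  i=4: xor(0xd2,0x13) → 193
  i=5: mask-off/keep → 55
  i=6: xor(0x70,0x5b) → 43
  i=7: mask-off/keep → 46
  i=8: mask-off/keep → 31
  i=9: tail/keep → 113
  i=10: tail/keep → 13
  i=11: tail/keep → 241
  i=12: tail/keep → 229
  i=13: tail/keep → 169
  i=14: tail/keep → 237
  i=15: tail/keep → 166

vd[12] = 229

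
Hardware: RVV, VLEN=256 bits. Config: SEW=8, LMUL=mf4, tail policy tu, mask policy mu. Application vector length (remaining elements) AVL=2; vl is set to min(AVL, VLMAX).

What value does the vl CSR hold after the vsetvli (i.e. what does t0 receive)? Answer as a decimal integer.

lanes per group: 256·1/4/8 = 8
vl ← min(2, 8) = 2

vl = 2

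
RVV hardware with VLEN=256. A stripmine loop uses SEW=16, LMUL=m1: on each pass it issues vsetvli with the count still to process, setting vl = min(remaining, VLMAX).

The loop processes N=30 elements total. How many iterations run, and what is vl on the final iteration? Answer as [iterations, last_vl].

[iterations, last_vl] = [2, 14]

VLMAX = (256 × 1) / 16 = 16 lanes
30 elements at 16/iter → 2 passes, remainder 14 on the last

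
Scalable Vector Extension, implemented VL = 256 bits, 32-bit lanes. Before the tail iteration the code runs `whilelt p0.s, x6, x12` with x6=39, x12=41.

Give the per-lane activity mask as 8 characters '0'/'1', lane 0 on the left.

predicate = 11000000

256-bit reg / 32-bit elem → 8 lanes
whilelt: lane j active iff 39+j < 41 → j < 2 → 2 active
bits (lane 0 leftmost): 11000000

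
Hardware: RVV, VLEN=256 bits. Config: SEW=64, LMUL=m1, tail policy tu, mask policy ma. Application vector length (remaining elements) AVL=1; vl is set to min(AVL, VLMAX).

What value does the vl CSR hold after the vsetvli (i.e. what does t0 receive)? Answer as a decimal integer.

vl = 1

lanes per group: 256·1/64 = 4
vl ← min(1, 4) = 1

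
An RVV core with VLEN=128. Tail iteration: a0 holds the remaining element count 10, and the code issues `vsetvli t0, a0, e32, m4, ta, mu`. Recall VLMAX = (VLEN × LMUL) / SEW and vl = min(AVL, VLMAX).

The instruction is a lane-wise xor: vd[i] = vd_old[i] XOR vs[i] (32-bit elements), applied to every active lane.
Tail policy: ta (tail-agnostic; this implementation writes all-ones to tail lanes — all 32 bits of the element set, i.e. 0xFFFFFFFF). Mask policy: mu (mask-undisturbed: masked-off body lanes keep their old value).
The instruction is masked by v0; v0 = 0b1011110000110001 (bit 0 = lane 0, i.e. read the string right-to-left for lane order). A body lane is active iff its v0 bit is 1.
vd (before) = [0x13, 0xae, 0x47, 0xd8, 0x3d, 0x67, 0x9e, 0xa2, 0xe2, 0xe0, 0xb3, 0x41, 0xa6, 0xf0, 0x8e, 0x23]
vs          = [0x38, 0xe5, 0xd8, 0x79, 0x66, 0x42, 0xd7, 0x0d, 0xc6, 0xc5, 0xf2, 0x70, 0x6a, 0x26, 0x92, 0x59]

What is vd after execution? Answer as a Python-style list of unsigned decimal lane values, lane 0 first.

VLMAX = VLEN×LMUL/SEW = 128×4/32 = 16
AVL=10 ≤ VLMAX=16, so vl = 10
[0] xor(0x13,0x38) = 0x2b
[1] mask-off/keep = 0xae
[2] mask-off/keep = 0x47
[3] mask-off/keep = 0xd8
[4] xor(0x3d,0x66) = 0x5b
[5] xor(0x67,0x42) = 0x25
[6] mask-off/keep = 0x9e
[7] mask-off/keep = 0xa2
[8] mask-off/keep = 0xe2
[9] mask-off/keep = 0xe0
[10] tail/ones = 0xffffffff
[11] tail/ones = 0xffffffff
[12] tail/ones = 0xffffffff
[13] tail/ones = 0xffffffff
[14] tail/ones = 0xffffffff
[15] tail/ones = 0xffffffff

vd = [43, 174, 71, 216, 91, 37, 158, 162, 226, 224, 4294967295, 4294967295, 4294967295, 4294967295, 4294967295, 4294967295]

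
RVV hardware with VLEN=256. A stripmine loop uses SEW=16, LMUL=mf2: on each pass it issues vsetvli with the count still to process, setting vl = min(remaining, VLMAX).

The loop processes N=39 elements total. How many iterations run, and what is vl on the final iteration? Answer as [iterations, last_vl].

[iterations, last_vl] = [5, 7]

VLMAX = VLEN×LMUL/SEW = 256×1/2/16 = 8
iterations = ceil(39/8) = 5; final-pass vl = 7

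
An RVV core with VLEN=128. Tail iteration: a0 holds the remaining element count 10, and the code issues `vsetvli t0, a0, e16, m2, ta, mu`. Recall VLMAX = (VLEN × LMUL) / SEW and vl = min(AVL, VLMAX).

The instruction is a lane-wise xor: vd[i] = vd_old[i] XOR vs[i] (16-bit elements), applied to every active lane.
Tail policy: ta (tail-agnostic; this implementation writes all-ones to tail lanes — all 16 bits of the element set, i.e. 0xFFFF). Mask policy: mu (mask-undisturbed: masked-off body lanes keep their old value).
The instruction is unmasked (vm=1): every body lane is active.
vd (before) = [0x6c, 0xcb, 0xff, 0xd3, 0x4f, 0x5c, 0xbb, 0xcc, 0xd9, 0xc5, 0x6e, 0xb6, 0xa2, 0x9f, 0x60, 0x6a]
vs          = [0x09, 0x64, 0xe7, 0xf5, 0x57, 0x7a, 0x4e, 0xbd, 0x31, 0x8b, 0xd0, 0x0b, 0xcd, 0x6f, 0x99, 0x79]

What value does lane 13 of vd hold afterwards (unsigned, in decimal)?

VLMAX = (128 × 2) / 16 = 16 lanes
vl ← min(10, 16) = 10
  i=0: xor(0x6c,0x09) → 101
  i=1: xor(0xcb,0x64) → 175
  i=2: xor(0xff,0xe7) → 24
  i=3: xor(0xd3,0xf5) → 38
  i=4: xor(0x4f,0x57) → 24
  i=5: xor(0x5c,0x7a) → 38
  i=6: xor(0xbb,0x4e) → 245
  i=7: xor(0xcc,0xbd) → 113
  i=8: xor(0xd9,0x31) → 232
  i=9: xor(0xc5,0x8b) → 78
  i=10: tail/ones → 65535
  i=11: tail/ones → 65535
  i=12: tail/ones → 65535
  i=13: tail/ones → 65535
  i=14: tail/ones → 65535
  i=15: tail/ones → 65535

vd[13] = 65535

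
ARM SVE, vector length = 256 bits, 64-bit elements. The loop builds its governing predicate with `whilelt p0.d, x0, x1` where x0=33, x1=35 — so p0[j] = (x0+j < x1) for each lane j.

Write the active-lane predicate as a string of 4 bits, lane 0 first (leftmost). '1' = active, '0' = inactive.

256-bit reg / 64-bit elem → 4 lanes
active while 33+j < 35, i.e. j ∈ [0,2) capped at 4 ⇒ 2
bits (lane 0 leftmost): 1100

predicate = 1100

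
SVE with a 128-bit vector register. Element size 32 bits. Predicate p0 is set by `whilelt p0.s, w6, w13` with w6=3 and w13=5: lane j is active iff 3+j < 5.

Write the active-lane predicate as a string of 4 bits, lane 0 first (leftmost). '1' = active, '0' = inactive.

predicate = 1100

128-bit reg / 32-bit elem → 4 lanes
active while 3+j < 5, i.e. j ∈ [0,2) capped at 4 ⇒ 2
bits (lane 0 leftmost): 1100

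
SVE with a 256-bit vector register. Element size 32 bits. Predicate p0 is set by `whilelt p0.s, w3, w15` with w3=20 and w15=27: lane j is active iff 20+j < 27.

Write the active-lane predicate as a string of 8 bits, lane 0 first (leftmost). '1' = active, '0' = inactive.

predicate = 11111110

lane count: 256 div 32 = 8
active while 20+j < 27, i.e. j ∈ [0,7) capped at 8 ⇒ 7
bits (lane 0 leftmost): 11111110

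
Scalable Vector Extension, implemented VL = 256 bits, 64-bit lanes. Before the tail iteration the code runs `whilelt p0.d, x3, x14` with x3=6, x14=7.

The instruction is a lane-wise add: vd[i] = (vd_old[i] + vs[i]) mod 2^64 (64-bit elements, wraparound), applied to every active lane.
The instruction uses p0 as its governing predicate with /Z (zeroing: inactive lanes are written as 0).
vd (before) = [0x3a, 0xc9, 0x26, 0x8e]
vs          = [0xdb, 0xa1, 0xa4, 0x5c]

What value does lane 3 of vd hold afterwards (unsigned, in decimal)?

lane count: 256 div 64 = 4
whilelt: lane j active iff 6+j < 7 → j < 1 → 1 active
lane  0: add(0x3a,0xdb) ⇒ 0x115
lane  1: tail/zero ⇒ 0x00
lane  2: tail/zero ⇒ 0x00
lane  3: tail/zero ⇒ 0x00

vd[3] = 0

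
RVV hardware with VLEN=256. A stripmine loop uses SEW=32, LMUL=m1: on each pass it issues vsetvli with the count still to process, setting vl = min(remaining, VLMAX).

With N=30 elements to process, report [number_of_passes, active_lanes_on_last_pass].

VLMAX = (256 × 1) / 32 = 8 lanes
30 elements at 8/iter → 4 passes, remainder 6 on the last

[iterations, last_vl] = [4, 6]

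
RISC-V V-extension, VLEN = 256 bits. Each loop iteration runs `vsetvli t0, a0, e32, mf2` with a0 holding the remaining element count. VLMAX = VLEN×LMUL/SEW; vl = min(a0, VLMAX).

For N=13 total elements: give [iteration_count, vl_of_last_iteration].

VLMAX = (256 × 1/2) / 32 = 4 lanes
iterations = ceil(13/4) = 4; final-pass vl = 1

[iterations, last_vl] = [4, 1]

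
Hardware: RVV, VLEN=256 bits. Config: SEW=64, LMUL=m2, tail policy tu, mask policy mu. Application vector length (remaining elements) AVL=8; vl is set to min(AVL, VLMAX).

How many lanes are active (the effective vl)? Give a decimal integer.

VLMAX = VLEN×LMUL/SEW = 256×2/64 = 8
vl = min(AVL, VLMAX) = min(8, 8) = 8

vl = 8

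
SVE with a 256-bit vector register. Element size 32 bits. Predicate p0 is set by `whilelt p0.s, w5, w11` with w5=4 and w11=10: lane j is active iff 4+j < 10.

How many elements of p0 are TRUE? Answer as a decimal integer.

lane count: 256 div 32 = 8
p0[j] = (4+j < 10); true for j=0..5 → 6 lanes set

vl = 6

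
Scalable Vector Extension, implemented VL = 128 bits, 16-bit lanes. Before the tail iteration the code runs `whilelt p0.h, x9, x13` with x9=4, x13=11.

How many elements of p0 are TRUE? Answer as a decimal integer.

lane count: 128 div 16 = 8
whilelt: lane j active iff 4+j < 11 → j < 7 → 7 active

vl = 7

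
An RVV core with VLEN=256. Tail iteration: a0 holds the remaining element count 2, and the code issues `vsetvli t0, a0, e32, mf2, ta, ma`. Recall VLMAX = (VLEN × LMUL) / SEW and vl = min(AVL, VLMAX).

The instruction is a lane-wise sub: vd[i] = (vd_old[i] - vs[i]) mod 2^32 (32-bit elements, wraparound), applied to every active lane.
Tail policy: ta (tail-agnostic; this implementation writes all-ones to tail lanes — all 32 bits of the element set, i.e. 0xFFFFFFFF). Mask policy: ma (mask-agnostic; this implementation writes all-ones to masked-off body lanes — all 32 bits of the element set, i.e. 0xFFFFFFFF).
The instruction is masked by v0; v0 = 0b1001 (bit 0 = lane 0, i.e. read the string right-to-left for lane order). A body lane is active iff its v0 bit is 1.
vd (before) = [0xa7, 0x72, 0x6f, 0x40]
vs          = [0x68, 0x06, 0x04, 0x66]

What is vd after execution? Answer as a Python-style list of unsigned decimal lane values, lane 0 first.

lanes per group: 256·1/2/32 = 4
AVL=2 ≤ VLMAX=4, so vl = 2
[0] sub(0xa7,0x68) = 0x3f
[1] mask-off/ones = 0xffffffff
[2] tail/ones = 0xffffffff
[3] tail/ones = 0xffffffff

vd = [63, 4294967295, 4294967295, 4294967295]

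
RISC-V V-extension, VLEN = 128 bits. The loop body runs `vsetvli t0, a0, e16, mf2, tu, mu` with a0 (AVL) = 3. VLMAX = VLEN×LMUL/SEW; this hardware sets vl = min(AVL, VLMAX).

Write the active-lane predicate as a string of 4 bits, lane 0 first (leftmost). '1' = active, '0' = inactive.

VLMAX = VLEN×LMUL/SEW = 128×1/2/16 = 4
vl = min(AVL, VLMAX) = min(3, 4) = 3
bits (lane 0 leftmost): 1110

predicate = 1110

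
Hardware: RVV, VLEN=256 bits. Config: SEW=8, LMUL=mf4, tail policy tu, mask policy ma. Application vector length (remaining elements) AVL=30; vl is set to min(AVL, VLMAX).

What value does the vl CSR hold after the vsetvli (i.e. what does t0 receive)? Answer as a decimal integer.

VLMAX = (256 × 1/4) / 8 = 8 lanes
AVL=30 > VLMAX=8, so vl = 8

vl = 8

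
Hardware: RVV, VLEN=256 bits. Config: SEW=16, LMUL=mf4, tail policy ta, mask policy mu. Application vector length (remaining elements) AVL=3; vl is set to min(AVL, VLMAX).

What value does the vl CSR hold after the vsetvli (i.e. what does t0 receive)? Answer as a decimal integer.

vl = 3

VLMAX = (256 × 1/4) / 16 = 4 lanes
vl = min(AVL, VLMAX) = min(3, 4) = 3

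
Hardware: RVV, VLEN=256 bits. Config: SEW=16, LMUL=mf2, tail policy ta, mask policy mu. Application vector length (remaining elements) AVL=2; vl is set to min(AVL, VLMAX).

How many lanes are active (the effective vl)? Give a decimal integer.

lanes per group: 256·1/2/16 = 8
vl ← min(2, 8) = 2

vl = 2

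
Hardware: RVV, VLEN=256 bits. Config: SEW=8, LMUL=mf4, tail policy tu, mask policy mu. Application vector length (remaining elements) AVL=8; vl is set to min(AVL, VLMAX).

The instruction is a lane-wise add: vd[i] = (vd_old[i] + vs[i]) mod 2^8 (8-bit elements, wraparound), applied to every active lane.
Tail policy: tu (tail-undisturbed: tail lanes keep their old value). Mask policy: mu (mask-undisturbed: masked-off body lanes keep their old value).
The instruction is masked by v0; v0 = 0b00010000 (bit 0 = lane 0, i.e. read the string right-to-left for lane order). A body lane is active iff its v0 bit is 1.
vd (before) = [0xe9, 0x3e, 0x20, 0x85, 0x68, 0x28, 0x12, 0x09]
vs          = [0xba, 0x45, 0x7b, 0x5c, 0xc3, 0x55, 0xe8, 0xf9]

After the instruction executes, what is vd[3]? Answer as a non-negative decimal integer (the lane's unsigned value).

VLMAX = (256 × 1/4) / 8 = 8 lanes
vl = min(AVL, VLMAX) = min(8, 8) = 8
  i=0: mask-off/keep → 233
  i=1: mask-off/keep → 62
  i=2: mask-off/keep → 32
  i=3: mask-off/keep → 133
  i=4: add(0x68,0xc3) → 43
  i=5: mask-off/keep → 40
  i=6: mask-off/keep → 18
  i=7: mask-off/keep → 9

vd[3] = 133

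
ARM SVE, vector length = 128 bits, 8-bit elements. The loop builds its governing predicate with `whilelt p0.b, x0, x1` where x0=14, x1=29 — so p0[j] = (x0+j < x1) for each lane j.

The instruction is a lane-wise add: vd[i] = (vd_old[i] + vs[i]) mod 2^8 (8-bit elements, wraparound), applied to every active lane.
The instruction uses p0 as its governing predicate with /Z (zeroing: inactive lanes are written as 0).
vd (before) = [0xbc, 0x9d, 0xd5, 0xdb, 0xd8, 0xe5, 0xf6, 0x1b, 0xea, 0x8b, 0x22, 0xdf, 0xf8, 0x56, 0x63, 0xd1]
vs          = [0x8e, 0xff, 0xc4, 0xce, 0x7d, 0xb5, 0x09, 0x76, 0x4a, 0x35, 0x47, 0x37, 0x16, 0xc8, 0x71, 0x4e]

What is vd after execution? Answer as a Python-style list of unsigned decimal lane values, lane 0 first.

lane count: 128 div 8 = 16
whilelt: lane j active iff 14+j < 29 → j < 15 → 15 active
[0] add(0xbc,0x8e) = 0x4a
[1] add(0x9d,0xff) = 0x9c
[2] add(0xd5,0xc4) = 0x99
[3] add(0xdb,0xce) = 0xa9
[4] add(0xd8,0x7d) = 0x55
[5] add(0xe5,0xb5) = 0x9a
[6] add(0xf6,0x09) = 0xff
[7] add(0x1b,0x76) = 0x91
[8] add(0xea,0x4a) = 0x34
[9] add(0x8b,0x35) = 0xc0
[10] add(0x22,0x47) = 0x69
[11] add(0xdf,0x37) = 0x16
[12] add(0xf8,0x16) = 0x0e
[13] add(0x56,0xc8) = 0x1e
[14] add(0x63,0x71) = 0xd4
[15] tail/zero = 0x00

vd = [74, 156, 153, 169, 85, 154, 255, 145, 52, 192, 105, 22, 14, 30, 212, 0]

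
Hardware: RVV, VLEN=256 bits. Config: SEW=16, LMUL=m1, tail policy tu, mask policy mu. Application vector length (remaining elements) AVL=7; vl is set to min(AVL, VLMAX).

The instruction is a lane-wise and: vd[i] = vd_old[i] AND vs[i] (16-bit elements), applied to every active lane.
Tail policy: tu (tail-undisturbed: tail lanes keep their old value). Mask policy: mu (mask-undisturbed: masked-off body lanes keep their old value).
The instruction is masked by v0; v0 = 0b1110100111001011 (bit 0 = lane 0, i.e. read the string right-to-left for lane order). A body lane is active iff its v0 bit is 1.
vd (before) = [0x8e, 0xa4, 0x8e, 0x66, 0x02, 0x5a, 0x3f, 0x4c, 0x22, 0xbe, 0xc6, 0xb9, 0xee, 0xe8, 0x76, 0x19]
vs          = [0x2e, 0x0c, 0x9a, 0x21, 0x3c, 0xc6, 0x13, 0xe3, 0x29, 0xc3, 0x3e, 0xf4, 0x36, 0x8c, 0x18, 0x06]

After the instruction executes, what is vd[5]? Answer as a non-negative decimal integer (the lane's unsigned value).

lanes per group: 256·1/16 = 16
AVL=7 ≤ VLMAX=16, so vl = 7
vd[0] and(0x8e,0x2e) -> 0x0e
vd[1] and(0xa4,0x0c) -> 0x04
vd[2] mask-off/keep -> 0x8e
vd[3] and(0x66,0x21) -> 0x20
vd[4] mask-off/keep -> 0x02
vd[5] mask-off/keep -> 0x5a
vd[6] and(0x3f,0x13) -> 0x13
vd[7] tail/keep -> 0x4c
vd[8] tail/keep -> 0x22
vd[9] tail/keep -> 0xbe
vd[10] tail/keep -> 0xc6
vd[11] tail/keep -> 0xb9
vd[12] tail/keep -> 0xee
vd[13] tail/keep -> 0xe8
vd[14] tail/keep -> 0x76
vd[15] tail/keep -> 0x19

vd[5] = 90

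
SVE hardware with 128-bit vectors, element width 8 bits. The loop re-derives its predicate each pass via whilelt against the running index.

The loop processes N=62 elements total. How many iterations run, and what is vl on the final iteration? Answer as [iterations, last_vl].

[iterations, last_vl] = [4, 14]

lane count: 128 div 8 = 16
N=62: ⌈62/16⌉ = 4 iters; last vl = 62 − 3×16 = 14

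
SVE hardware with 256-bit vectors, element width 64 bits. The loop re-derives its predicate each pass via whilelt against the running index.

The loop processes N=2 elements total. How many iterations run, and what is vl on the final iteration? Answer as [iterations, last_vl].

[iterations, last_vl] = [1, 2]

register lanes = 256/64 = 4
N=2: ⌈2/4⌉ = 1 iters; last vl = 2 − 0×4 = 2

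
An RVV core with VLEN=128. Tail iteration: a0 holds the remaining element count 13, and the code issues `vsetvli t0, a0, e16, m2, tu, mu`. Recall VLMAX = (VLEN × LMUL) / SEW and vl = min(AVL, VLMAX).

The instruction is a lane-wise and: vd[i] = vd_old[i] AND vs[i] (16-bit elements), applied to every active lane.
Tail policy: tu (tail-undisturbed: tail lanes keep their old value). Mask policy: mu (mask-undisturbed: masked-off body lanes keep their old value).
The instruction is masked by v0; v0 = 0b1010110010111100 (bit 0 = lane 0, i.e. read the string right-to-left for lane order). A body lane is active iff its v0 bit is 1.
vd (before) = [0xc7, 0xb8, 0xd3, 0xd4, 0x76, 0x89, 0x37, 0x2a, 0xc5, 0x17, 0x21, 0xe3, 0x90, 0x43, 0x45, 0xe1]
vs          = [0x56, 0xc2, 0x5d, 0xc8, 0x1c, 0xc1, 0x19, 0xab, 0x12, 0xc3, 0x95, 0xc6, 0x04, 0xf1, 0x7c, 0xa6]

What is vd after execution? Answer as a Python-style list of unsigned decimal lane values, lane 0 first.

VLMAX = VLEN×LMUL/SEW = 128×2/16 = 16
vl = min(AVL, VLMAX) = min(13, 16) = 13
[0] mask-off/keep = 0xc7
[1] mask-off/keep = 0xb8
[2] and(0xd3,0x5d) = 0x51
[3] and(0xd4,0xc8) = 0xc0
[4] and(0x76,0x1c) = 0x14
[5] and(0x89,0xc1) = 0x81
[6] mask-off/keep = 0x37
[7] and(0x2a,0xab) = 0x2a
[8] mask-off/keep = 0xc5
[9] mask-off/keep = 0x17
[10] and(0x21,0x95) = 0x01
[11] and(0xe3,0xc6) = 0xc2
[12] mask-off/keep = 0x90
[13] tail/keep = 0x43
[14] tail/keep = 0x45
[15] tail/keep = 0xe1

vd = [199, 184, 81, 192, 20, 129, 55, 42, 197, 23, 1, 194, 144, 67, 69, 225]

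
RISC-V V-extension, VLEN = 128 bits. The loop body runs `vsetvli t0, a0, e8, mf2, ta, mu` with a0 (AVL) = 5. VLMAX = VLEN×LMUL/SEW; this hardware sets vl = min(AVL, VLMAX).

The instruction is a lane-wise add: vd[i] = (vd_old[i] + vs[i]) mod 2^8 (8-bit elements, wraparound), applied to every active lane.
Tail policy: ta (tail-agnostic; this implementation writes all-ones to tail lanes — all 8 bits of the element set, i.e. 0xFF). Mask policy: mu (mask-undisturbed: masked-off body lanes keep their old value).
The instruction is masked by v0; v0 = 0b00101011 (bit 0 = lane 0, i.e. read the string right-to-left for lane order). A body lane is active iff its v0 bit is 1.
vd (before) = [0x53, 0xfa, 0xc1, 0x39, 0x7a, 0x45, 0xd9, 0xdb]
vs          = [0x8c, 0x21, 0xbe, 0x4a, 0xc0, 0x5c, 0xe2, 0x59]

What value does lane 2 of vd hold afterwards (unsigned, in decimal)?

VLMAX = VLEN×LMUL/SEW = 128×1/2/8 = 8
vl = min(AVL, VLMAX) = min(5, 8) = 5
vd[0] add(0x53,0x8c) -> 0xdf
vd[1] add(0xfa,0x21) -> 0x1b
vd[2] mask-off/keep -> 0xc1
vd[3] add(0x39,0x4a) -> 0x83
vd[4] mask-off/keep -> 0x7a
vd[5] tail/ones -> 0xff
vd[6] tail/ones -> 0xff
vd[7] tail/ones -> 0xff

vd[2] = 193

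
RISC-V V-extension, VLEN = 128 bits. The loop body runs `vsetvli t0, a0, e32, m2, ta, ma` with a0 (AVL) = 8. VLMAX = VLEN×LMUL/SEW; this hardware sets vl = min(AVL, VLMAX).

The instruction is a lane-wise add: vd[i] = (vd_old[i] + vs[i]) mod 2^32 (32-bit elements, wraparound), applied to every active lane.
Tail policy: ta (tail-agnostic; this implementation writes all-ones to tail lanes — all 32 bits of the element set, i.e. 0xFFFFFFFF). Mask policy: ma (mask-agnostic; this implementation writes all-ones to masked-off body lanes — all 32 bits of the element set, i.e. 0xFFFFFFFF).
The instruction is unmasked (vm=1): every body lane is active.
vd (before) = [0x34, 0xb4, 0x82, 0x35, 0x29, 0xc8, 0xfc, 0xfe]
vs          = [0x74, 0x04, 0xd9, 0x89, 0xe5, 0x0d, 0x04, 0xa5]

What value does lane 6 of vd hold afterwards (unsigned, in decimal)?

VLMAX = (128 × 2) / 32 = 8 lanes
vl = min(AVL, VLMAX) = min(8, 8) = 8
  i=0: add(0x34,0x74) → 168
  i=1: add(0xb4,0x04) → 184
  i=2: add(0x82,0xd9) → 347
  i=3: add(0x35,0x89) → 190
  i=4: add(0x29,0xe5) → 270
  i=5: add(0xc8,0x0d) → 213
  i=6: add(0xfc,0x04) → 256
  i=7: add(0xfe,0xa5) → 419

vd[6] = 256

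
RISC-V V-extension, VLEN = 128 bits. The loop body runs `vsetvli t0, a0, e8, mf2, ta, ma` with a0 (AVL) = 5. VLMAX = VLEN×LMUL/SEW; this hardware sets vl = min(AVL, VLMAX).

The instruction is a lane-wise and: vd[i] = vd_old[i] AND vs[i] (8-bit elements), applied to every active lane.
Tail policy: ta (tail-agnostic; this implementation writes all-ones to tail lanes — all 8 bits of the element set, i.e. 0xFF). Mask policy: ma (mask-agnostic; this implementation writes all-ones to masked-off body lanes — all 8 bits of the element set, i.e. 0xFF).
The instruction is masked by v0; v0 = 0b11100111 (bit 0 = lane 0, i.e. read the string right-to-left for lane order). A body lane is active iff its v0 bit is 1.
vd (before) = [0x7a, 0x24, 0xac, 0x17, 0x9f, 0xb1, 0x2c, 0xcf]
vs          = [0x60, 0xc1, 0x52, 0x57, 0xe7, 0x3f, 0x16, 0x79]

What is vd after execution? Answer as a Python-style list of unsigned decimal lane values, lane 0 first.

vd = [96, 0, 0, 255, 255, 255, 255, 255]

lanes per group: 128·1/2/8 = 8
vl = min(AVL, VLMAX) = min(5, 8) = 5
vd[0] and(0x7a,0x60) -> 0x60
vd[1] and(0x24,0xc1) -> 0x00
vd[2] and(0xac,0x52) -> 0x00
vd[3] mask-off/ones -> 0xff
vd[4] mask-off/ones -> 0xff
vd[5] tail/ones -> 0xff
vd[6] tail/ones -> 0xff
vd[7] tail/ones -> 0xff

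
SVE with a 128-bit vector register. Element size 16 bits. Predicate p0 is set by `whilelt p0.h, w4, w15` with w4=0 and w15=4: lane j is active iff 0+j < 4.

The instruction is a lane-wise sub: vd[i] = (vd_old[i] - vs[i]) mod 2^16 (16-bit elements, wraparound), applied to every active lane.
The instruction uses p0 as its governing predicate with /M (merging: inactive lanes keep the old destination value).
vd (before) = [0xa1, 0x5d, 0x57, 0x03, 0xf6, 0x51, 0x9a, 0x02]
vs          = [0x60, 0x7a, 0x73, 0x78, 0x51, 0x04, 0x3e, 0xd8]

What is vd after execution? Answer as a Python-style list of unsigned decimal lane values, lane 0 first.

vd = [65, 65507, 65508, 65419, 246, 81, 154, 2]

128-bit reg / 16-bit elem → 8 lanes
active while 0+j < 4, i.e. j ∈ [0,4) capped at 8 ⇒ 4
[0] sub(0xa1,0x60) = 0x41
[1] sub(0x5d,0x7a) = 0xffe3
[2] sub(0x57,0x73) = 0xffe4
[3] sub(0x03,0x78) = 0xff8b
[4] tail/keep = 0xf6
[5] tail/keep = 0x51
[6] tail/keep = 0x9a
[7] tail/keep = 0x02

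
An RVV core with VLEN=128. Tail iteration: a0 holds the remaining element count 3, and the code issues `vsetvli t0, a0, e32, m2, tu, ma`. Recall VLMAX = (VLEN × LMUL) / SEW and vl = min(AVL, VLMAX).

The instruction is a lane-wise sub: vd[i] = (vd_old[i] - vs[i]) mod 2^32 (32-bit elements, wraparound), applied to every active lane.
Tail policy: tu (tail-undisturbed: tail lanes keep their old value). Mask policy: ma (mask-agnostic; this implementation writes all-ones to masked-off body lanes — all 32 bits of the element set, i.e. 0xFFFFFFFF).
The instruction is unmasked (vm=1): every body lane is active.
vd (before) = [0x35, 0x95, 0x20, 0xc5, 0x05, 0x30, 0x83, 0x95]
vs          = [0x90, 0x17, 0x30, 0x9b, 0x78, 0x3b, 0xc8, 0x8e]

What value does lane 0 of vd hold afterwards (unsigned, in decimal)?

vd[0] = 4294967205

lanes per group: 128·2/32 = 8
AVL=3 ≤ VLMAX=8, so vl = 3
vd[0] sub(0x35,0x90) -> 0xffffffa5
vd[1] sub(0x95,0x17) -> 0x7e
vd[2] sub(0x20,0x30) -> 0xfffffff0
vd[3] tail/keep -> 0xc5
vd[4] tail/keep -> 0x05
vd[5] tail/keep -> 0x30
vd[6] tail/keep -> 0x83
vd[7] tail/keep -> 0x95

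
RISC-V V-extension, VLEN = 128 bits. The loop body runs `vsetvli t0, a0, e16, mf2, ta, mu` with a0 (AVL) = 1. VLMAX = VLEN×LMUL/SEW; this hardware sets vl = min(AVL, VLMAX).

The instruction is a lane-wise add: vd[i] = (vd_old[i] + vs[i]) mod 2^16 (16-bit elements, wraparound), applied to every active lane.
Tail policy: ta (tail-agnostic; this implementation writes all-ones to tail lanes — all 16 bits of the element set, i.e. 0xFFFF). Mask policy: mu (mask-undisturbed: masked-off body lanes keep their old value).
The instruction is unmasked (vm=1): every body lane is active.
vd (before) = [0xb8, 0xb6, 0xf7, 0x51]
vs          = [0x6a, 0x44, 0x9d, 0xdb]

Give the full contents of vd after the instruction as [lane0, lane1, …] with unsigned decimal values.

lanes per group: 128·1/2/16 = 4
AVL=1 ≤ VLMAX=4, so vl = 1
lane  0: add(0xb8,0x6a) ⇒ 0x122
lane  1: tail/ones ⇒ 0xffff
lane  2: tail/ones ⇒ 0xffff
lane  3: tail/ones ⇒ 0xffff

vd = [290, 65535, 65535, 65535]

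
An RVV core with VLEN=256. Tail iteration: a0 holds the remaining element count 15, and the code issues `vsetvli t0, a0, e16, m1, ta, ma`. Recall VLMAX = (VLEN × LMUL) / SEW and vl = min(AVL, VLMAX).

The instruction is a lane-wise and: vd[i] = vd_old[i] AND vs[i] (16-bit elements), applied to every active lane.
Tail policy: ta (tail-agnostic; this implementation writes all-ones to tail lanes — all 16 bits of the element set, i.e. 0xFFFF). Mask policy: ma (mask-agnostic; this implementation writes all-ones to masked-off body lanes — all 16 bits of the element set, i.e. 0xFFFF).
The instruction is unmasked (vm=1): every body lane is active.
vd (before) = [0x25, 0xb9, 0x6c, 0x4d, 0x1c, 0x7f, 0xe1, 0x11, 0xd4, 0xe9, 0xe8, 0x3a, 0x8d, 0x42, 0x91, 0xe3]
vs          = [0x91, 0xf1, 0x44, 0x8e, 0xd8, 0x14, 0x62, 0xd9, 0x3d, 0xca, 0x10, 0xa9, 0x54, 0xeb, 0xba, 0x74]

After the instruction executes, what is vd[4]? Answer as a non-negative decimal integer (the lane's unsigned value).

vd[4] = 24

VLMAX = VLEN×LMUL/SEW = 256×1/16 = 16
AVL=15 ≤ VLMAX=16, so vl = 15
  i=0: and(0x25,0x91) → 1
  i=1: and(0xb9,0xf1) → 177
  i=2: and(0x6c,0x44) → 68
  i=3: and(0x4d,0x8e) → 12
  i=4: and(0x1c,0xd8) → 24
  i=5: and(0x7f,0x14) → 20
  i=6: and(0xe1,0x62) → 96
  i=7: and(0x11,0xd9) → 17
  i=8: and(0xd4,0x3d) → 20
  i=9: and(0xe9,0xca) → 200
  i=10: and(0xe8,0x10) → 0
  i=11: and(0x3a,0xa9) → 40
  i=12: and(0x8d,0x54) → 4
  i=13: and(0x42,0xeb) → 66
  i=14: and(0x91,0xba) → 144
  i=15: tail/ones → 65535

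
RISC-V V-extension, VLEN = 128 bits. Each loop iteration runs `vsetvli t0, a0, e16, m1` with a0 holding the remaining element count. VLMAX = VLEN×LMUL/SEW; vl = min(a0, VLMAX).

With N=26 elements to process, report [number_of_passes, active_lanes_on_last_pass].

[iterations, last_vl] = [4, 2]

VLMAX = (128 × 1) / 16 = 8 lanes
N=26: ⌈26/8⌉ = 4 iters; last vl = 26 − 3×8 = 2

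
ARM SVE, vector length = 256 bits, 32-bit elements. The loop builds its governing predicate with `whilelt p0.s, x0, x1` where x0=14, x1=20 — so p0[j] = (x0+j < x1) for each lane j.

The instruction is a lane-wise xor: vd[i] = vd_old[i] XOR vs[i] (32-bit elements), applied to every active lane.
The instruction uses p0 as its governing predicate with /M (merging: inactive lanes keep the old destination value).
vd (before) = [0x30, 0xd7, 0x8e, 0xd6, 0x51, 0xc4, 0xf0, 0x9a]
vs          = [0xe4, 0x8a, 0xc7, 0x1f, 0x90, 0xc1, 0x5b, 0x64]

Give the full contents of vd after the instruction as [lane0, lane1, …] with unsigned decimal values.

vd = [212, 93, 73, 201, 193, 5, 240, 154]

256-bit reg / 32-bit elem → 8 lanes
whilelt: lane j active iff 14+j < 20 → j < 6 → 6 active
lane  0: xor(0x30,0xe4) ⇒ 0xd4
lane  1: xor(0xd7,0x8a) ⇒ 0x5d
lane  2: xor(0x8e,0xc7) ⇒ 0x49
lane  3: xor(0xd6,0x1f) ⇒ 0xc9
lane  4: xor(0x51,0x90) ⇒ 0xc1
lane  5: xor(0xc4,0xc1) ⇒ 0x05
lane  6: tail/keep ⇒ 0xf0
lane  7: tail/keep ⇒ 0x9a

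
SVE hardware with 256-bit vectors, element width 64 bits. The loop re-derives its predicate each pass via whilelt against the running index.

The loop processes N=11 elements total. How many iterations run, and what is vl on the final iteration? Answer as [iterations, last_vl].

[iterations, last_vl] = [3, 3]

lane count: 256 div 64 = 4
11 elements at 4/iter → 3 passes, remainder 3 on the last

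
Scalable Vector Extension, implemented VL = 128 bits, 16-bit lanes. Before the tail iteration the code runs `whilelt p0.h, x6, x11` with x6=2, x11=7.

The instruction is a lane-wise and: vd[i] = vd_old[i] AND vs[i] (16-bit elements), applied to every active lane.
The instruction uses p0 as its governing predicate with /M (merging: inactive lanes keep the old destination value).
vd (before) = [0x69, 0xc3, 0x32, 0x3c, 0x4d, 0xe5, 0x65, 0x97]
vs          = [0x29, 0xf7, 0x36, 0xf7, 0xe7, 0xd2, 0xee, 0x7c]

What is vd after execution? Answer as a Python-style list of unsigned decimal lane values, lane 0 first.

register lanes = 128/16 = 8
active while 2+j < 7, i.e. j ∈ [0,5) capped at 8 ⇒ 5
lane  0: and(0x69,0x29) ⇒ 0x29
lane  1: and(0xc3,0xf7) ⇒ 0xc3
lane  2: and(0x32,0x36) ⇒ 0x32
lane  3: and(0x3c,0xf7) ⇒ 0x34
lane  4: and(0x4d,0xe7) ⇒ 0x45
lane  5: tail/keep ⇒ 0xe5
lane  6: tail/keep ⇒ 0x65
lane  7: tail/keep ⇒ 0x97

vd = [41, 195, 50, 52, 69, 229, 101, 151]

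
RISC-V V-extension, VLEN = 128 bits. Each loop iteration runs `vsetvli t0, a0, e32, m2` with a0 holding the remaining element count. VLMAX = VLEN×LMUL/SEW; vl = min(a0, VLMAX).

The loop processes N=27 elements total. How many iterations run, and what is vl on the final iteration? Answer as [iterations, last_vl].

VLMAX = VLEN×LMUL/SEW = 128×2/32 = 8
iterations = ceil(27/8) = 4; final-pass vl = 3

[iterations, last_vl] = [4, 3]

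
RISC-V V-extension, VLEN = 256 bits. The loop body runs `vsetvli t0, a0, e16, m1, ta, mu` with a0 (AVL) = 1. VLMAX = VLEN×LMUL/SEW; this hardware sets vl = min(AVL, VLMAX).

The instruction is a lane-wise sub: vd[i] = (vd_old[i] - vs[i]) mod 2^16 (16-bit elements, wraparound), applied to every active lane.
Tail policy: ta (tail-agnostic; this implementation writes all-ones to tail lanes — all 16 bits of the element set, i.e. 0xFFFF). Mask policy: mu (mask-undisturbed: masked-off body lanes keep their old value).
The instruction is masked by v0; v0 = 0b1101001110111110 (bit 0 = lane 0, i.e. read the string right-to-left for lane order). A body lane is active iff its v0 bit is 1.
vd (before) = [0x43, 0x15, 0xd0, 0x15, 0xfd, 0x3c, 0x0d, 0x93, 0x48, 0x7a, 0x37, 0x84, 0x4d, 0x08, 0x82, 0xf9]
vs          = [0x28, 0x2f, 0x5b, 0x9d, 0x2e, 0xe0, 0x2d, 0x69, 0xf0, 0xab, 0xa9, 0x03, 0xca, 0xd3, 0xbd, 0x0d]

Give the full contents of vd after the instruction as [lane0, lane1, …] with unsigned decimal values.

VLMAX = VLEN×LMUL/SEW = 256×1/16 = 16
vl ← min(1, 16) = 1
  i=0: mask-off/keep → 67
  i=1: tail/ones → 65535
  i=2: tail/ones → 65535
  i=3: tail/ones → 65535
  i=4: tail/ones → 65535
  i=5: tail/ones → 65535
  i=6: tail/ones → 65535
  i=7: tail/ones → 65535
  i=8: tail/ones → 65535
  i=9: tail/ones → 65535
  i=10: tail/ones → 65535
  i=11: tail/ones → 65535
  i=12: tail/ones → 65535
  i=13: tail/ones → 65535
  i=14: tail/ones → 65535
  i=15: tail/ones → 65535

vd = [67, 65535, 65535, 65535, 65535, 65535, 65535, 65535, 65535, 65535, 65535, 65535, 65535, 65535, 65535, 65535]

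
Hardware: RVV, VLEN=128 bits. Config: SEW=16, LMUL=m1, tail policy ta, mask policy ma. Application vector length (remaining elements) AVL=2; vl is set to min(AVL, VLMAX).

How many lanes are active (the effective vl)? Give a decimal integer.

vl = 2

VLMAX = VLEN×LMUL/SEW = 128×1/16 = 8
vl ← min(2, 8) = 2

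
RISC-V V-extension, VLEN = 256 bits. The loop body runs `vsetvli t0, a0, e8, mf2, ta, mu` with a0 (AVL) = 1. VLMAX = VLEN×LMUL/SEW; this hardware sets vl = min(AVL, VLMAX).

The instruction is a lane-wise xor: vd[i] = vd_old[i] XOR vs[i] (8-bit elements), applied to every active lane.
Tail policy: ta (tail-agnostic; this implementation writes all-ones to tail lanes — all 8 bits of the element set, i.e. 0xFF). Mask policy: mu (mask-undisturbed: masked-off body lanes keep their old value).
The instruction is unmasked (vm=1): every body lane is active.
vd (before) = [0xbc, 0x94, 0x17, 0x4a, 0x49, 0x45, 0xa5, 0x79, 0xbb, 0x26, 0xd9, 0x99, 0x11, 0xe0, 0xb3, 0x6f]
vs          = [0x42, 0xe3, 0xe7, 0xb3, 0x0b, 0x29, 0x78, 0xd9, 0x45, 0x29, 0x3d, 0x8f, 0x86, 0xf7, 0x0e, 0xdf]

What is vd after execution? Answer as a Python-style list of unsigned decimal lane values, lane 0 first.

vd = [254, 255, 255, 255, 255, 255, 255, 255, 255, 255, 255, 255, 255, 255, 255, 255]

VLMAX = (256 × 1/2) / 8 = 16 lanes
vl = min(AVL, VLMAX) = min(1, 16) = 1
lane  0: xor(0xbc,0x42) ⇒ 0xfe
lane  1: tail/ones ⇒ 0xff
lane  2: tail/ones ⇒ 0xff
lane  3: tail/ones ⇒ 0xff
lane  4: tail/ones ⇒ 0xff
lane  5: tail/ones ⇒ 0xff
lane  6: tail/ones ⇒ 0xff
lane  7: tail/ones ⇒ 0xff
lane  8: tail/ones ⇒ 0xff
lane  9: tail/ones ⇒ 0xff
lane 10: tail/ones ⇒ 0xff
lane 11: tail/ones ⇒ 0xff
lane 12: tail/ones ⇒ 0xff
lane 13: tail/ones ⇒ 0xff
lane 14: tail/ones ⇒ 0xff
lane 15: tail/ones ⇒ 0xff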